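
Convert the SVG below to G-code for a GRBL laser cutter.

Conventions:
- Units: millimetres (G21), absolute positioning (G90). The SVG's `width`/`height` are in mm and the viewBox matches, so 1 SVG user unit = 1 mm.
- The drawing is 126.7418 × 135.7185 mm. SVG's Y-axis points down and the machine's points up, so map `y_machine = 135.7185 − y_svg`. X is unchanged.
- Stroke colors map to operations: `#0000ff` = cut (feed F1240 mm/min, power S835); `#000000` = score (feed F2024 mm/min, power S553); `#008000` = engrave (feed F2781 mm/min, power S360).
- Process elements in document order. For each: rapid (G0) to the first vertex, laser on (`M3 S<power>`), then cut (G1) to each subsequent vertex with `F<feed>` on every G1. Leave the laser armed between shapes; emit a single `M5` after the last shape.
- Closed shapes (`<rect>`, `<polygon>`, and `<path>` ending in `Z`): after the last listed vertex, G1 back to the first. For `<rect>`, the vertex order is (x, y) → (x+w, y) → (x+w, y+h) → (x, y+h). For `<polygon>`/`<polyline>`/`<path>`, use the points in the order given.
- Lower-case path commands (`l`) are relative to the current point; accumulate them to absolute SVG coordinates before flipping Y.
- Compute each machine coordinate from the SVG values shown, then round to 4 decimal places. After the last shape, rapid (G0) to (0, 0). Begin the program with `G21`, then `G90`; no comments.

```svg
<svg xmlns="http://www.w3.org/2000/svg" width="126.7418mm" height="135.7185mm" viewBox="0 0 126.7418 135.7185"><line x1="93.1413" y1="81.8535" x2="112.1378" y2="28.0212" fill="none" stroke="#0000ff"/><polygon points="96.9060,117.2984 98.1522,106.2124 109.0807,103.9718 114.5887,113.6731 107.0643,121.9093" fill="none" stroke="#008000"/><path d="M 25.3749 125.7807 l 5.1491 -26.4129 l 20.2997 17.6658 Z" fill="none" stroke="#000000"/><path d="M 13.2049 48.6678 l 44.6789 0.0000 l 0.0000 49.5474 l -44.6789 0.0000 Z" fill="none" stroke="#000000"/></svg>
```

G21
G90
G0 X93.1413 Y53.8650
M3 S835
G1 X112.1378 Y107.6973 F1240
G0 X96.9060 Y18.4201
M3 S360
G1 X98.1522 Y29.5061 F2781
G1 X109.0807 Y31.7467 F2781
G1 X114.5887 Y22.0454 F2781
G1 X107.0643 Y13.8092 F2781
G1 X96.9060 Y18.4201 F2781
G0 X25.3749 Y9.9378
M3 S553
G1 X30.5240 Y36.3507 F2024
G1 X50.8237 Y18.6849 F2024
G1 X25.3749 Y9.9378 F2024
G0 X13.2049 Y87.0507
M3 S553
G1 X57.8838 Y87.0507 F2024
G1 X57.8838 Y37.5033 F2024
G1 X13.2049 Y37.5033 F2024
G1 X13.2049 Y87.0507 F2024
M5
G0 X0.0000 Y0.0000

Since the viewBox matches the mm dimensions, user units are millimetres directly. The only transform is the Y-flip y_m = 135.7185 − y_svg.

Shape 1 is a line segment drawn with `<line>`. Its stroke #0000ff means cut at S835, F1240. After flipping Y the toolpath is (93.1413,53.8650) → (112.1378,107.6973).

Shape 2 is a regular polygon drawn with `<polygon>`. Its stroke #008000 means engrave at S360, F2781. After flipping Y the toolpath is (96.9060,18.4201) → (98.1522,29.5061) → (109.0807,31.7467) → (114.5887,22.0454) → (107.0643,13.8092) → (96.9060,18.4201), returning to the start.

Shape 3 is a regular polygon drawn with `<path>`. Its stroke #000000 means score at S553, F2024. After flipping Y the toolpath is (25.3749,9.9378) → (30.5240,36.3507) → (50.8237,18.6849) → (25.3749,9.9378), returning to the start.

Shape 4 is a rectangle drawn with `<path>`. Its stroke #000000 means score at S553, F2024. After flipping Y the toolpath is (13.2049,87.0507) → (57.8838,87.0507) → (57.8838,37.5033) → (13.2049,37.5033) → (13.2049,87.0507), returning to the start.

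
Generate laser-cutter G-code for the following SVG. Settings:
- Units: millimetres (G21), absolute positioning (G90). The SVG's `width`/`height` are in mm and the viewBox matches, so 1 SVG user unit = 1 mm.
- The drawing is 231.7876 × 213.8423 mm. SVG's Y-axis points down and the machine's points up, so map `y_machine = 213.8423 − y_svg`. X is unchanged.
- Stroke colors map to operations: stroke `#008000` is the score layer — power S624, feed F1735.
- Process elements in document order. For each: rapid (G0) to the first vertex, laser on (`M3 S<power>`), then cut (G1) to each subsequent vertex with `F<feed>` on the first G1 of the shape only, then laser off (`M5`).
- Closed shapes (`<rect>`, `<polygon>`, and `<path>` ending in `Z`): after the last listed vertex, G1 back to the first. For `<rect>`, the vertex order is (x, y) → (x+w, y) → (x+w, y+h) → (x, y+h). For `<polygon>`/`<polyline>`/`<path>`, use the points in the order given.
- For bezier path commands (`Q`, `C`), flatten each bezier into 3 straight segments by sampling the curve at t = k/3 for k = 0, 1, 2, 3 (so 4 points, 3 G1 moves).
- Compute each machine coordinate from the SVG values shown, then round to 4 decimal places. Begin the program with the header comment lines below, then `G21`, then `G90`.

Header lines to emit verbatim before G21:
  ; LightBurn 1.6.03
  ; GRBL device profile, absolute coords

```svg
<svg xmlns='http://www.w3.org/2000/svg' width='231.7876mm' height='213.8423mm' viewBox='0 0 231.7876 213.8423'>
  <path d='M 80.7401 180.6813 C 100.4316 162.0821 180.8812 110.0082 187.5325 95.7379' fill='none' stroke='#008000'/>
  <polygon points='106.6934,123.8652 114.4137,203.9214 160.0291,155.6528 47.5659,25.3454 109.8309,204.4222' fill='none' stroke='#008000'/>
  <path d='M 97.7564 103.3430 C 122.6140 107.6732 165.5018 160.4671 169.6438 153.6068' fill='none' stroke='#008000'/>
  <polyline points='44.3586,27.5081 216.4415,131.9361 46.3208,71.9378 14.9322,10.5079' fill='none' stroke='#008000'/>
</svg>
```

viewBox `0 0 231.7876 213.8423` with mm width/height → 1 unit = 1 mm. Flip: y_m = 213.8423 − y_svg.

**Shape 1** — `<path>` cubic bezier, stroke `#008000` → score (S624, F1735). Control points (SVG): P0=(80.7401,180.6813), P1=(100.4316,162.0821), P2=(180.8812,110.0082), P3=(187.5325,95.7379); sampled at t=k/3. Machine vertices: (80.7401,33.1610) → (115.7007,60.2785) → (161.2653,93.8728) → (187.5325,118.1044). Open path.

**Shape 2** — `<polygon>` closed polygon, stroke `#008000` → score (S624, F1735). Machine vertices: (106.6934,89.9771) → (114.4137,9.9209) → (160.0291,58.1895) → (47.5659,188.4969) → (109.8309,9.4201) → (106.6934,89.9771). Closed: final G1 returns to the first vertex.

**Shape 3** — `<path>` cubic bezier, stroke `#008000` → score (S624, F1735). Control points (SVG): P0=(97.7564,103.3430), P1=(122.6140,107.6732), P2=(165.5018,160.4671), P3=(169.6438,153.6068); sampled at t=k/3. Machine vertices: (97.7564,110.4993) → (126.5213,94.0189) → (154.6893,69.2556) → (169.6438,60.2355). Open path.

**Shape 4** — `<polyline>` open polyline, stroke `#008000` → score (S624, F1735). Machine vertices: (44.3586,186.3342) → (216.4415,81.9062) → (46.3208,141.9045) → (14.9322,203.3344). Open path.

; LightBurn 1.6.03
; GRBL device profile, absolute coords
G21
G90
G0 X80.7401 Y33.1610
M3 S624
G1 X115.7007 Y60.2785 F1735
G1 X161.2653 Y93.8728
G1 X187.5325 Y118.1044
M5
G0 X106.6934 Y89.9771
M3 S624
G1 X114.4137 Y9.9209 F1735
G1 X160.0291 Y58.1895
G1 X47.5659 Y188.4969
G1 X109.8309 Y9.4201
G1 X106.6934 Y89.9771
M5
G0 X97.7564 Y110.4993
M3 S624
G1 X126.5213 Y94.0189 F1735
G1 X154.6893 Y69.2556
G1 X169.6438 Y60.2355
M5
G0 X44.3586 Y186.3342
M3 S624
G1 X216.4415 Y81.9062 F1735
G1 X46.3208 Y141.9045
G1 X14.9322 Y203.3344
M5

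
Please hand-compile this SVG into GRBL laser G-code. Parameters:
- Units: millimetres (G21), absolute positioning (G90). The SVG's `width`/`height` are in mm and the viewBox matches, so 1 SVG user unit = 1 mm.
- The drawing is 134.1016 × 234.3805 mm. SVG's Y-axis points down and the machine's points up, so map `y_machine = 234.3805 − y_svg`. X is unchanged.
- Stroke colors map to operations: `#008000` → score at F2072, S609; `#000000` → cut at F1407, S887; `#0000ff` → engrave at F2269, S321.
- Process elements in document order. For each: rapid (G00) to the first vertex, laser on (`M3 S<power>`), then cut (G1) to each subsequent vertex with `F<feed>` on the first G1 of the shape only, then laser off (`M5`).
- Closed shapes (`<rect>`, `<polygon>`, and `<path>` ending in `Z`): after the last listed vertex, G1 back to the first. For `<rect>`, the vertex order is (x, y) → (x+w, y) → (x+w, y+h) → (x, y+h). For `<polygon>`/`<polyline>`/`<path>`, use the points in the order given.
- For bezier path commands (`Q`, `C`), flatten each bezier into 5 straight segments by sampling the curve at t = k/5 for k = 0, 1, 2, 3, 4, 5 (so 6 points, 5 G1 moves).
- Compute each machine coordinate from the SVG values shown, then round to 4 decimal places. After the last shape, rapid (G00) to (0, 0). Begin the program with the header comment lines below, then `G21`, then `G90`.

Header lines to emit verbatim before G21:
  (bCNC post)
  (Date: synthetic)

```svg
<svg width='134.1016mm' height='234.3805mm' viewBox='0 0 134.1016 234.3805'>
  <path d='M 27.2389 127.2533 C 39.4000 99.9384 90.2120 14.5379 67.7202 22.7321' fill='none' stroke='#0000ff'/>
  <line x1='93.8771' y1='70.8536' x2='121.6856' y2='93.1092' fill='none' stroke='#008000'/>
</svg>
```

(bCNC post)
(Date: synthetic)
G21
G90
G00 X27.2389 Y107.1272
M3 S321
G1 X38.2780 Y129.2730 F2269
G1 X53.2196 Y158.0786
G1 X66.6896 Y186.2635
G1 X73.3145 Y206.5470
G1 X67.7202 Y211.6484
M5
G00 X93.8771 Y163.5269
M3 S609
G1 X121.6856 Y141.2713 F2072
M5
G00 X0.0000 Y0.0000

viewBox `0 0 134.1016 234.3805` with mm width/height → 1 unit = 1 mm. Flip: y_m = 234.3805 − y_svg.

**Shape 1** — `<path>` cubic bezier, stroke `#0000ff` → engrave (S321, F2269). Control points (SVG): P0=(27.2389,127.2533), P1=(39.4000,99.9384), P2=(90.2120,14.5379), P3=(67.7202,22.7321); sampled at t=k/5. Machine vertices: (27.2389,107.1272) → (38.2780,129.2730) → (53.2196,158.0786) → (66.6896,186.2635) → (73.3145,206.5470) → (67.7202,211.6484). Open path.

**Shape 2** — `<line>` line segment, stroke `#008000` → score (S609, F2072). Machine vertices: (93.8771,163.5269) → (121.6856,141.2713). Open path.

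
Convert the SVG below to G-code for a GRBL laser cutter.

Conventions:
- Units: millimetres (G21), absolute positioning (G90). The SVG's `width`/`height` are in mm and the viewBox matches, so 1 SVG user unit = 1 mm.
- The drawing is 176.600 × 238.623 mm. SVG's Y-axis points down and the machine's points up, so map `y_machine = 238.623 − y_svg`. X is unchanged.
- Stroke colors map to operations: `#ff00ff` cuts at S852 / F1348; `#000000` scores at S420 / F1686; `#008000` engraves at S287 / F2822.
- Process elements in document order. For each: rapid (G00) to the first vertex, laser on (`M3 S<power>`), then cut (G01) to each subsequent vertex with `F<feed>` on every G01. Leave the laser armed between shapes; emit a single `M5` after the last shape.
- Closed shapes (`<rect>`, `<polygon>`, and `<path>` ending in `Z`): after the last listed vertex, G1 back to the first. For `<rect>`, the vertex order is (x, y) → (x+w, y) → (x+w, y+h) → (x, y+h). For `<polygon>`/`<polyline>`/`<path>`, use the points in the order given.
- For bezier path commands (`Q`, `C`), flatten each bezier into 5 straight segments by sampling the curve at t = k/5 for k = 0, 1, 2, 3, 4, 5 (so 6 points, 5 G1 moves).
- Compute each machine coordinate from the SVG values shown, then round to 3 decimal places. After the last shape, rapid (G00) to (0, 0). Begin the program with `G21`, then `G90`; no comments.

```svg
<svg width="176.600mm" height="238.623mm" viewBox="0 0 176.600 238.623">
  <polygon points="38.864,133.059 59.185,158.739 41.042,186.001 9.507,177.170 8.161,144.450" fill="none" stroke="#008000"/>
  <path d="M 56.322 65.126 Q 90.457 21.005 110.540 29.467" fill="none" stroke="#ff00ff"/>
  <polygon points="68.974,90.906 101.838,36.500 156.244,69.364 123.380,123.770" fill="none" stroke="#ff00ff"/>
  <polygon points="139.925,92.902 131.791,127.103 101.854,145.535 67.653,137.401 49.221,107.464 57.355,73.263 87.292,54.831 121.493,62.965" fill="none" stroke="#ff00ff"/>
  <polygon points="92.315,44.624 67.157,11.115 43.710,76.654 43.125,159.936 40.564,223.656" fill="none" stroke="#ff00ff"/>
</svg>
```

G21
G90
G00 X38.864 Y105.564
M3 S287
G01 X59.185 Y79.884 F2822
G01 X41.042 Y52.622 F2822
G01 X9.507 Y61.453 F2822
G01 X8.161 Y94.173 F2822
G01 X38.864 Y105.564 F2822
G00 X56.322 Y173.497
M3 S852
G01 X69.414 Y189.042 F1348
G01 X81.382 Y200.381 F1348
G01 X92.225 Y207.512 F1348
G01 X101.945 Y210.437 F1348
G01 X110.540 Y209.156 F1348
G00 X68.974 Y147.717
M3 S852
G01 X101.838 Y202.123 F1348
G01 X156.244 Y169.259 F1348
G01 X123.380 Y114.853 F1348
G01 X68.974 Y147.717 F1348
G00 X139.925 Y145.721
M3 S852
G01 X131.791 Y111.520 F1348
G01 X101.854 Y93.088 F1348
G01 X67.653 Y101.222 F1348
G01 X49.221 Y131.159 F1348
G01 X57.355 Y165.360 F1348
G01 X87.292 Y183.792 F1348
G01 X121.493 Y175.658 F1348
G01 X139.925 Y145.721 F1348
G00 X92.315 Y193.999
M3 S852
G01 X67.157 Y227.508 F1348
G01 X43.710 Y161.969 F1348
G01 X43.125 Y78.687 F1348
G01 X40.564 Y14.967 F1348
G01 X92.315 Y193.999 F1348
M5
G00 X0.000 Y0.000

Since the viewBox matches the mm dimensions, user units are millimetres directly. The only transform is the Y-flip y_m = 238.623 − y_svg.

Shape 1 is a regular polygon drawn with `<polygon>`. Its stroke #008000 means engrave at S287, F2822. After flipping Y the toolpath is (38.864,105.564) → (59.185,79.884) → (41.042,52.622) → (9.507,61.453) → (8.161,94.173) → (38.864,105.564), returning to the start.

Shape 2 is a quadratic bezier drawn with `<path>`. Its stroke #ff00ff means cut at S852, F1348. After flipping Y the toolpath is (56.322,173.497) → (69.414,189.042) → (81.382,200.381) → (92.225,207.512) → (101.945,210.437) → (110.540,209.156).

Shape 3 is a regular polygon drawn with `<polygon>`. Its stroke #ff00ff means cut at S852, F1348. After flipping Y the toolpath is (68.974,147.717) → (101.838,202.123) → (156.244,169.259) → (123.380,114.853) → (68.974,147.717), returning to the start.

Shape 4 is a regular polygon drawn with `<polygon>`. Its stroke #ff00ff means cut at S852, F1348. After flipping Y the toolpath is (139.925,145.721) → (131.791,111.520) → (101.854,93.088) → (67.653,101.222) → (49.221,131.159) → (57.355,165.360) → (87.292,183.792) → (121.493,175.658) → (139.925,145.721), returning to the start.

Shape 5 is a closed polygon drawn with `<polygon>`. Its stroke #ff00ff means cut at S852, F1348. After flipping Y the toolpath is (92.315,193.999) → (67.157,227.508) → (43.710,161.969) → (43.125,78.687) → (40.564,14.967) → (92.315,193.999), returning to the start.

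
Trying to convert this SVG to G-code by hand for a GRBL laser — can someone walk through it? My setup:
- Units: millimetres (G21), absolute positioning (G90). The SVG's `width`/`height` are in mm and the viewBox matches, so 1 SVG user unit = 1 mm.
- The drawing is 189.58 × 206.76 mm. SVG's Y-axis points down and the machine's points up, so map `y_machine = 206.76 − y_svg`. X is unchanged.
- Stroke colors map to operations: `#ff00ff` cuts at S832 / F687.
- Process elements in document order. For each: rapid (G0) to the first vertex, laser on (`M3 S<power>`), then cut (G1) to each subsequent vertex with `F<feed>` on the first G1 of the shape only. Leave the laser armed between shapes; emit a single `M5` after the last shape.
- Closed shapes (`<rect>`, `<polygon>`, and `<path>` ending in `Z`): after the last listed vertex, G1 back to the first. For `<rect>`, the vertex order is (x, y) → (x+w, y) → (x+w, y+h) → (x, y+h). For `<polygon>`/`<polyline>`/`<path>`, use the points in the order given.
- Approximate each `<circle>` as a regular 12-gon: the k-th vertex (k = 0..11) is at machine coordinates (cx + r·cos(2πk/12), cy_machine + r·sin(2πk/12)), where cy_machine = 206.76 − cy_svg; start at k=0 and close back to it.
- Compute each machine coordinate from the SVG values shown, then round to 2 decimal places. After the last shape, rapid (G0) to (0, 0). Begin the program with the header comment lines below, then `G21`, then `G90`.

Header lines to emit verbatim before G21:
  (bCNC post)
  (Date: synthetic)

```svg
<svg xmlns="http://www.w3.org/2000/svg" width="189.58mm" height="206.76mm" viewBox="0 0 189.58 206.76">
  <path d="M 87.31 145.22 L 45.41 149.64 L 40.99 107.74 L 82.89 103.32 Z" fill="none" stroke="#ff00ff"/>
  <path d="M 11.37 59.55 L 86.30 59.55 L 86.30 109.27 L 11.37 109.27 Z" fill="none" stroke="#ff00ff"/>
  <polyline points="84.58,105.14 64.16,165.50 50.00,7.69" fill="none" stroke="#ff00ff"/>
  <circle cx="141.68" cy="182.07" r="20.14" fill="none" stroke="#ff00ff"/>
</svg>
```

(bCNC post)
(Date: synthetic)
G21
G90
G0 X87.31 Y61.54
M3 S832
G1 X45.41 Y57.12 F687
G1 X40.99 Y99.02
G1 X82.89 Y103.44
G1 X87.31 Y61.54
G0 X11.37 Y147.21
M3 S832
G1 X86.30 Y147.21 F687
G1 X86.30 Y97.49
G1 X11.37 Y97.49
G1 X11.37 Y147.21
G0 X84.58 Y101.62
M3 S832
G1 X64.16 Y41.26 F687
G1 X50.00 Y199.07
G0 X161.82 Y24.69
M3 S832
G1 X159.12 Y34.76 F687
G1 X151.75 Y42.13
G1 X141.68 Y44.83
G1 X131.61 Y42.13
G1 X124.24 Y34.76
G1 X121.54 Y24.69
G1 X124.24 Y14.62
G1 X131.61 Y7.25
G1 X141.68 Y4.55
G1 X151.75 Y7.25
G1 X159.12 Y14.62
G1 X161.82 Y24.69
M5
G0 X0.00 Y0.00

viewBox `0 0 189.58 206.76` with mm width/height → 1 unit = 1 mm. Flip: y_m = 206.76 − y_svg.

**Shape 1** — `<path>` regular polygon, stroke `#ff00ff` → cut (S832, F687). Machine vertices: (87.31,61.54) → (45.41,57.12) → (40.99,99.02) → (82.89,103.44) → (87.31,61.54). Closed: final G1 returns to the first vertex.

**Shape 2** — `<path>` rectangle, stroke `#ff00ff` → cut (S832, F687). Machine vertices: (11.37,147.21) → (86.30,147.21) → (86.30,97.49) → (11.37,97.49) → (11.37,147.21). Closed: final G1 returns to the first vertex.

**Shape 3** — `<polyline>` open polyline, stroke `#ff00ff` → cut (S832, F687). Machine vertices: (84.58,101.62) → (64.16,41.26) → (50.00,199.07). Open path.

**Shape 4** — `<circle>` circle, stroke `#ff00ff` → cut (S832, F687). Machine vertices: (161.82,24.69) → (159.12,34.76) → (151.75,42.13) → (141.68,44.83) → (131.61,42.13) → (124.24,34.76) → (121.54,24.69) → (124.24,14.62) → (131.61,7.25) → (141.68,4.55) → (151.75,7.25) → (159.12,14.62) → (161.82,24.69). Closed: final G1 returns to the first vertex.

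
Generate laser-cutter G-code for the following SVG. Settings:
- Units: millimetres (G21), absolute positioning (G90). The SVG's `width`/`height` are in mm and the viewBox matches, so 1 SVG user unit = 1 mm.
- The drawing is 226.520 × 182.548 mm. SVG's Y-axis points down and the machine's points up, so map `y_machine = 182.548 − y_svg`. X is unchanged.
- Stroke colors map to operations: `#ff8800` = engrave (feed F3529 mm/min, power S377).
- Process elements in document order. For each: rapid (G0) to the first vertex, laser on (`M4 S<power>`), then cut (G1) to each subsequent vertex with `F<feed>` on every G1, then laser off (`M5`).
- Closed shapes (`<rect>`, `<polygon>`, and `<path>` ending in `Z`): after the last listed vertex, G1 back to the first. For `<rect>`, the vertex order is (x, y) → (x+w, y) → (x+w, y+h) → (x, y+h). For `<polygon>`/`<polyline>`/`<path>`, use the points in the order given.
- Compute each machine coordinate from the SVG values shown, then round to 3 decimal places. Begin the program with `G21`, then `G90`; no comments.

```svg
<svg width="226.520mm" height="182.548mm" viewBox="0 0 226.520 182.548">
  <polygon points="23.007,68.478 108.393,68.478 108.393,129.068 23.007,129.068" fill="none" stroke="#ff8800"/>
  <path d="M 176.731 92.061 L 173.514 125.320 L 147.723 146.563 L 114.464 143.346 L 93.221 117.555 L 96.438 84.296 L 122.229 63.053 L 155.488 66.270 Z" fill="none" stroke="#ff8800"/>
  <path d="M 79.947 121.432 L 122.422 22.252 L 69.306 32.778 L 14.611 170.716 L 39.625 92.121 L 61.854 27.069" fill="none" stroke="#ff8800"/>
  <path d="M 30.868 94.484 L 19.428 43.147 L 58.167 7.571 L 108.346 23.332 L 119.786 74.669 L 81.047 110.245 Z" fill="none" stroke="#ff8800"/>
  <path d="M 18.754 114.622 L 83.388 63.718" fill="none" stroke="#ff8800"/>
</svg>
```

Since the viewBox matches the mm dimensions, user units are millimetres directly. The only transform is the Y-flip y_m = 182.548 − y_svg.

Shape 1 is a rectangle drawn with `<polygon>`. Its stroke #ff8800 means engrave at S377, F3529. After flipping Y the toolpath is (23.007,114.070) → (108.393,114.070) → (108.393,53.480) → (23.007,53.480) → (23.007,114.070), returning to the start.

Shape 2 is a regular polygon drawn with `<path>`. Its stroke #ff8800 means engrave at S377, F3529. After flipping Y the toolpath is (176.731,90.487) → (173.514,57.228) → (147.723,35.985) → (114.464,39.202) → (93.221,64.993) → (96.438,98.252) → (122.229,119.495) → (155.488,116.278) → (176.731,90.487), returning to the start.

Shape 3 is a open polyline drawn with `<path>`. Its stroke #ff8800 means engrave at S377, F3529. After flipping Y the toolpath is (79.947,61.116) → (122.422,160.296) → (69.306,149.770) → (14.611,11.832) → (39.625,90.427) → (61.854,155.479).

Shape 4 is a regular polygon drawn with `<path>`. Its stroke #ff8800 means engrave at S377, F3529. After flipping Y the toolpath is (30.868,88.064) → (19.428,139.401) → (58.167,174.977) → (108.346,159.216) → (119.786,107.879) → (81.047,72.303) → (30.868,88.064), returning to the start.

Shape 5 is a line segment drawn with `<path>`. Its stroke #ff8800 means engrave at S377, F3529. After flipping Y the toolpath is (18.754,67.926) → (83.388,118.830).

G21
G90
G0 X23.007 Y114.070
M4 S377
G1 X108.393 Y114.070 F3529
G1 X108.393 Y53.480 F3529
G1 X23.007 Y53.480 F3529
G1 X23.007 Y114.070 F3529
M5
G0 X176.731 Y90.487
M4 S377
G1 X173.514 Y57.228 F3529
G1 X147.723 Y35.985 F3529
G1 X114.464 Y39.202 F3529
G1 X93.221 Y64.993 F3529
G1 X96.438 Y98.252 F3529
G1 X122.229 Y119.495 F3529
G1 X155.488 Y116.278 F3529
G1 X176.731 Y90.487 F3529
M5
G0 X79.947 Y61.116
M4 S377
G1 X122.422 Y160.296 F3529
G1 X69.306 Y149.770 F3529
G1 X14.611 Y11.832 F3529
G1 X39.625 Y90.427 F3529
G1 X61.854 Y155.479 F3529
M5
G0 X30.868 Y88.064
M4 S377
G1 X19.428 Y139.401 F3529
G1 X58.167 Y174.977 F3529
G1 X108.346 Y159.216 F3529
G1 X119.786 Y107.879 F3529
G1 X81.047 Y72.303 F3529
G1 X30.868 Y88.064 F3529
M5
G0 X18.754 Y67.926
M4 S377
G1 X83.388 Y118.830 F3529
M5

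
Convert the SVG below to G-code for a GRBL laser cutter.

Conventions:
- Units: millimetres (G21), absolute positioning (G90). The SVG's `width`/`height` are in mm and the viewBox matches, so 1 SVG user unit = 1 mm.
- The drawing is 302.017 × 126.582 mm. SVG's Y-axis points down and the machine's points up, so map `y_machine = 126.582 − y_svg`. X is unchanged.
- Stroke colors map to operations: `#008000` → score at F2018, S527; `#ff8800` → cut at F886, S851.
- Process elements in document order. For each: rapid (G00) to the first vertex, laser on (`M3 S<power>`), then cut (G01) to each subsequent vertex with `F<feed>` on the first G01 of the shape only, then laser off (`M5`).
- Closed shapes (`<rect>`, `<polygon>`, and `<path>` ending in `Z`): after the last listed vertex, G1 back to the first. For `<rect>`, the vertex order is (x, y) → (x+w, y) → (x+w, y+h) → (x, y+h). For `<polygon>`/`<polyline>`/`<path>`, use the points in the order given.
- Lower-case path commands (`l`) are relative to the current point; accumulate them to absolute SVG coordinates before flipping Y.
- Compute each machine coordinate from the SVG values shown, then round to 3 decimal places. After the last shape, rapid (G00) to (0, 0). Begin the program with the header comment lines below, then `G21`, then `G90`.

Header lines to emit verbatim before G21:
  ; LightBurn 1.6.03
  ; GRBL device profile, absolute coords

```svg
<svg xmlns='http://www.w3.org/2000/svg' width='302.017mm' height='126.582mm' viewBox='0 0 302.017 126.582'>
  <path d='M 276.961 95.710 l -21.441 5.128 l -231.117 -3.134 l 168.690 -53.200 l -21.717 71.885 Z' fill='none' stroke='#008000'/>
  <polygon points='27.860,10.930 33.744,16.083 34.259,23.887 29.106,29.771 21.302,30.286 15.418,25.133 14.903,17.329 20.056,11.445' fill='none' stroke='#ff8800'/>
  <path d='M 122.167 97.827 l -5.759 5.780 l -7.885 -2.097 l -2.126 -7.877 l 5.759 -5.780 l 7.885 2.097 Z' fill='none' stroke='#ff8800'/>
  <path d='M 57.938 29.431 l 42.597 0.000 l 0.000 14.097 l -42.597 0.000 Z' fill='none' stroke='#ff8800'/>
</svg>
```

Since the viewBox matches the mm dimensions, user units are millimetres directly. The only transform is the Y-flip y_m = 126.582 − y_svg.

Shape 1 is a closed polygon drawn with `<path>`. Its stroke #008000 means score at S527, F2018. After flipping Y the toolpath is (276.961,30.872) → (255.520,25.744) → (24.403,28.878) → (193.093,82.078) → (171.376,10.193) → (276.961,30.872), returning to the start.

Shape 2 is a regular polygon drawn with `<polygon>`. Its stroke #ff8800 means cut at S851, F886. After flipping Y the toolpath is (27.860,115.652) → (33.744,110.499) → (34.259,102.695) → (29.106,96.811) → (21.302,96.296) → (15.418,101.449) → (14.903,109.253) → (20.056,115.137) → (27.860,115.652), returning to the start.

Shape 3 is a regular polygon drawn with `<path>`. Its stroke #ff8800 means cut at S851, F886. After flipping Y the toolpath is (122.167,28.755) → (116.408,22.975) → (108.523,25.072) → (106.397,32.949) → (112.156,38.729) → (120.041,36.632) → (122.167,28.755), returning to the start.

Shape 4 is a rectangle drawn with `<path>`. Its stroke #ff8800 means cut at S851, F886. After flipping Y the toolpath is (57.938,97.151) → (100.535,97.151) → (100.535,83.054) → (57.938,83.054) → (57.938,97.151), returning to the start.

; LightBurn 1.6.03
; GRBL device profile, absolute coords
G21
G90
G00 X276.961 Y30.872
M3 S527
G01 X255.520 Y25.744 F2018
G01 X24.403 Y28.878
G01 X193.093 Y82.078
G01 X171.376 Y10.193
G01 X276.961 Y30.872
M5
G00 X27.860 Y115.652
M3 S851
G01 X33.744 Y110.499 F886
G01 X34.259 Y102.695
G01 X29.106 Y96.811
G01 X21.302 Y96.296
G01 X15.418 Y101.449
G01 X14.903 Y109.253
G01 X20.056 Y115.137
G01 X27.860 Y115.652
M5
G00 X122.167 Y28.755
M3 S851
G01 X116.408 Y22.975 F886
G01 X108.523 Y25.072
G01 X106.397 Y32.949
G01 X112.156 Y38.729
G01 X120.041 Y36.632
G01 X122.167 Y28.755
M5
G00 X57.938 Y97.151
M3 S851
G01 X100.535 Y97.151 F886
G01 X100.535 Y83.054
G01 X57.938 Y83.054
G01 X57.938 Y97.151
M5
G00 X0.000 Y0.000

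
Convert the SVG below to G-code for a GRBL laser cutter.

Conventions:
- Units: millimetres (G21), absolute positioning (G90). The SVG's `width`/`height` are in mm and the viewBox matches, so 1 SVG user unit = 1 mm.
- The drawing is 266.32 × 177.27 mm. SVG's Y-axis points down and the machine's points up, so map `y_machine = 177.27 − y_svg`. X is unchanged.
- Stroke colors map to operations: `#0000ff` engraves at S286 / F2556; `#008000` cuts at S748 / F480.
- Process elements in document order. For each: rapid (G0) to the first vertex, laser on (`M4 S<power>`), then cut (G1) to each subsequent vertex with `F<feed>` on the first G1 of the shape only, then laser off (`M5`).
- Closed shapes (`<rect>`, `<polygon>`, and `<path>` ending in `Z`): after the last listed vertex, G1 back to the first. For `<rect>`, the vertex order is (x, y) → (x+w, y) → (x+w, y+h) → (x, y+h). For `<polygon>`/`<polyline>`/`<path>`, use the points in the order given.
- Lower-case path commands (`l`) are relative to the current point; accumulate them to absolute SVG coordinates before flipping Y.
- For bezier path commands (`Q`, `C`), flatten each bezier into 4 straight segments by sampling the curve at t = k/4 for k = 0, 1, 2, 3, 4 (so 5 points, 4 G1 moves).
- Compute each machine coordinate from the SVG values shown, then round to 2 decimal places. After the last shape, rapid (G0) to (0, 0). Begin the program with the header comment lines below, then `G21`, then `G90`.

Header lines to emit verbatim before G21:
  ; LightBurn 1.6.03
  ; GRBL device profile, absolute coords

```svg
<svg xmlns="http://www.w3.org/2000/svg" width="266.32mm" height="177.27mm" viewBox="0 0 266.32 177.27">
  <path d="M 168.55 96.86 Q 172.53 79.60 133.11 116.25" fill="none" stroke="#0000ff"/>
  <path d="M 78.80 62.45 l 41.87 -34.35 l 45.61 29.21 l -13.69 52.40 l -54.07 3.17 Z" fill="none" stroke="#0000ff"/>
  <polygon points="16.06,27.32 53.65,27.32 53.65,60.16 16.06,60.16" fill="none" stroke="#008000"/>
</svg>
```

1 u = 1 mm; y_m = 177.27 − y.

[1] `<path>` quadratic bezier, #0000ff→engrave S286 F2556: (168.55,80.41) → (167.83,85.67) → (161.68,84.19) → (150.11,75.98) → (133.11,61.02)

[2] `<path>` regular polygon, #0000ff→engrave S286 F2556: (78.80,114.82) → (120.67,149.17) → (166.28,119.96) → (152.59,67.56) → (98.52,64.39) → (78.80,114.82) (closed)

[3] `<polygon>` rectangle, #008000→cut S748 F480: (16.06,149.95) → (53.65,149.95) → (53.65,117.11) → (16.06,117.11) → (16.06,149.95) (closed)

; LightBurn 1.6.03
; GRBL device profile, absolute coords
G21
G90
G0 X168.55 Y80.41
M4 S286
G1 X167.83 Y85.67 F2556
G1 X161.68 Y84.19
G1 X150.11 Y75.98
G1 X133.11 Y61.02
M5
G0 X78.80 Y114.82
M4 S286
G1 X120.67 Y149.17 F2556
G1 X166.28 Y119.96
G1 X152.59 Y67.56
G1 X98.52 Y64.39
G1 X78.80 Y114.82
M5
G0 X16.06 Y149.95
M4 S748
G1 X53.65 Y149.95 F480
G1 X53.65 Y117.11
G1 X16.06 Y117.11
G1 X16.06 Y149.95
M5
G0 X0.00 Y0.00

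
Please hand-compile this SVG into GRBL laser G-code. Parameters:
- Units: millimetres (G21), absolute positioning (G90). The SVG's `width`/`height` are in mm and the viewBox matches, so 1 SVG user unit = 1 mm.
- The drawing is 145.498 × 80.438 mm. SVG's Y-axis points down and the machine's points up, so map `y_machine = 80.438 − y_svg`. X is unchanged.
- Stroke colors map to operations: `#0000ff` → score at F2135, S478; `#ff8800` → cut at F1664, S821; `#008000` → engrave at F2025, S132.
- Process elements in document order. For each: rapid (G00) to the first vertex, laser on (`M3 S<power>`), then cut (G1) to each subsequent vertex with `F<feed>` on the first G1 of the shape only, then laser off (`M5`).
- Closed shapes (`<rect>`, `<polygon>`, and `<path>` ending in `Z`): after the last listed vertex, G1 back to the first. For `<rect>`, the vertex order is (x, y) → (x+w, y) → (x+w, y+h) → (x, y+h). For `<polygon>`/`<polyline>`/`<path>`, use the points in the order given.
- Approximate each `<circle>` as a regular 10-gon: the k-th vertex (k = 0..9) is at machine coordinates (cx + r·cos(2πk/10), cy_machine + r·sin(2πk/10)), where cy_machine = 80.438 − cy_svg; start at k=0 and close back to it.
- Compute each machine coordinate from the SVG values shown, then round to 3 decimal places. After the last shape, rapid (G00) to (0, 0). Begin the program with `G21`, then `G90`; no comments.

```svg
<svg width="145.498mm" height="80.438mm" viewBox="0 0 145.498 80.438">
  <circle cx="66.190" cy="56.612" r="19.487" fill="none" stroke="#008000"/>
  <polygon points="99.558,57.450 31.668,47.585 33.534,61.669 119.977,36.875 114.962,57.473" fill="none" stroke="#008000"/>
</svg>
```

1 u = 1 mm; y_m = 80.438 − y.

[1] `<circle>` circle, #008000→engrave S132 F2025: (85.677,23.826) → (81.955,35.280) → (72.212,42.359) → (60.168,42.359) → (50.425,35.280) → (46.703,23.826) → (50.425,12.372) → (60.168,5.293) → (72.212,5.293) → (81.955,12.372) → (85.677,23.826) (closed)

[2] `<polygon>` closed polygon, #008000→engrave S132 F2025: (99.558,22.988) → (31.668,32.853) → (33.534,18.769) → (119.977,43.563) → (114.962,22.965) → (99.558,22.988) (closed)

G21
G90
G00 X85.677 Y23.826
M3 S132
G1 X81.955 Y35.280 F2025
G1 X72.212 Y42.359
G1 X60.168 Y42.359
G1 X50.425 Y35.280
G1 X46.703 Y23.826
G1 X50.425 Y12.372
G1 X60.168 Y5.293
G1 X72.212 Y5.293
G1 X81.955 Y12.372
G1 X85.677 Y23.826
M5
G00 X99.558 Y22.988
M3 S132
G1 X31.668 Y32.853 F2025
G1 X33.534 Y18.769
G1 X119.977 Y43.563
G1 X114.962 Y22.965
G1 X99.558 Y22.988
M5
G00 X0.000 Y0.000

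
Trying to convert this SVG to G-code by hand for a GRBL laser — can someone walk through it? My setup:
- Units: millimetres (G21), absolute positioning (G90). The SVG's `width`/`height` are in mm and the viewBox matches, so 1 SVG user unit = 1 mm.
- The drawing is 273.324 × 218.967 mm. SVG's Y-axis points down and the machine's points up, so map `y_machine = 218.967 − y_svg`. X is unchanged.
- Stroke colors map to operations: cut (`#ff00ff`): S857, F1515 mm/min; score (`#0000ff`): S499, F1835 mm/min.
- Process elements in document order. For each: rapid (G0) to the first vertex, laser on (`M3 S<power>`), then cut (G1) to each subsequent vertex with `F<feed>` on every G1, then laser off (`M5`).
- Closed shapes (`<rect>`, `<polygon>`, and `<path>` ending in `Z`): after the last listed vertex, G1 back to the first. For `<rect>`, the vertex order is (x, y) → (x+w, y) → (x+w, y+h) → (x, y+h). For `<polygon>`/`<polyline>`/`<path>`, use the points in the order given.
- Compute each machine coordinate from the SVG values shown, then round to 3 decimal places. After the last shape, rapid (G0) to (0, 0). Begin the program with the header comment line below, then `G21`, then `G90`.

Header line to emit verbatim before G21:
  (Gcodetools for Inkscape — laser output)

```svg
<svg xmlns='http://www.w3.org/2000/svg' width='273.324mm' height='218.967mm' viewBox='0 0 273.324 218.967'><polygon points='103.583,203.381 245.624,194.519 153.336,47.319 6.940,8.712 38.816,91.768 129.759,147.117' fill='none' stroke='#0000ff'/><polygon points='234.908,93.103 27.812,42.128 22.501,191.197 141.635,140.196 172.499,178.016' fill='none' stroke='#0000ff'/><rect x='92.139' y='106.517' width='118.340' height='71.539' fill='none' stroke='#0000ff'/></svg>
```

1 u = 1 mm; y_m = 218.967 − y.

[1] `<polygon>` closed polygon, #0000ff→score S499 F1835: (103.583,15.586) → (245.624,24.448) → (153.336,171.648) → (6.940,210.255) → (38.816,127.199) → (129.759,71.850) → (103.583,15.586) (closed)

[2] `<polygon>` closed polygon, #0000ff→score S499 F1835: (234.908,125.864) → (27.812,176.839) → (22.501,27.770) → (141.635,78.771) → (172.499,40.951) → (234.908,125.864) (closed)

[3] `<rect>` rectangle, #0000ff→score S499 F1835: (92.139,112.450) → (210.479,112.450) → (210.479,40.911) → (92.139,40.911) → (92.139,112.450) (closed)

(Gcodetools for Inkscape — laser output)
G21
G90
G0 X103.583 Y15.586
M3 S499
G1 X245.624 Y24.448 F1835
G1 X153.336 Y171.648 F1835
G1 X6.940 Y210.255 F1835
G1 X38.816 Y127.199 F1835
G1 X129.759 Y71.850 F1835
G1 X103.583 Y15.586 F1835
M5
G0 X234.908 Y125.864
M3 S499
G1 X27.812 Y176.839 F1835
G1 X22.501 Y27.770 F1835
G1 X141.635 Y78.771 F1835
G1 X172.499 Y40.951 F1835
G1 X234.908 Y125.864 F1835
M5
G0 X92.139 Y112.450
M3 S499
G1 X210.479 Y112.450 F1835
G1 X210.479 Y40.911 F1835
G1 X92.139 Y40.911 F1835
G1 X92.139 Y112.450 F1835
M5
G0 X0.000 Y0.000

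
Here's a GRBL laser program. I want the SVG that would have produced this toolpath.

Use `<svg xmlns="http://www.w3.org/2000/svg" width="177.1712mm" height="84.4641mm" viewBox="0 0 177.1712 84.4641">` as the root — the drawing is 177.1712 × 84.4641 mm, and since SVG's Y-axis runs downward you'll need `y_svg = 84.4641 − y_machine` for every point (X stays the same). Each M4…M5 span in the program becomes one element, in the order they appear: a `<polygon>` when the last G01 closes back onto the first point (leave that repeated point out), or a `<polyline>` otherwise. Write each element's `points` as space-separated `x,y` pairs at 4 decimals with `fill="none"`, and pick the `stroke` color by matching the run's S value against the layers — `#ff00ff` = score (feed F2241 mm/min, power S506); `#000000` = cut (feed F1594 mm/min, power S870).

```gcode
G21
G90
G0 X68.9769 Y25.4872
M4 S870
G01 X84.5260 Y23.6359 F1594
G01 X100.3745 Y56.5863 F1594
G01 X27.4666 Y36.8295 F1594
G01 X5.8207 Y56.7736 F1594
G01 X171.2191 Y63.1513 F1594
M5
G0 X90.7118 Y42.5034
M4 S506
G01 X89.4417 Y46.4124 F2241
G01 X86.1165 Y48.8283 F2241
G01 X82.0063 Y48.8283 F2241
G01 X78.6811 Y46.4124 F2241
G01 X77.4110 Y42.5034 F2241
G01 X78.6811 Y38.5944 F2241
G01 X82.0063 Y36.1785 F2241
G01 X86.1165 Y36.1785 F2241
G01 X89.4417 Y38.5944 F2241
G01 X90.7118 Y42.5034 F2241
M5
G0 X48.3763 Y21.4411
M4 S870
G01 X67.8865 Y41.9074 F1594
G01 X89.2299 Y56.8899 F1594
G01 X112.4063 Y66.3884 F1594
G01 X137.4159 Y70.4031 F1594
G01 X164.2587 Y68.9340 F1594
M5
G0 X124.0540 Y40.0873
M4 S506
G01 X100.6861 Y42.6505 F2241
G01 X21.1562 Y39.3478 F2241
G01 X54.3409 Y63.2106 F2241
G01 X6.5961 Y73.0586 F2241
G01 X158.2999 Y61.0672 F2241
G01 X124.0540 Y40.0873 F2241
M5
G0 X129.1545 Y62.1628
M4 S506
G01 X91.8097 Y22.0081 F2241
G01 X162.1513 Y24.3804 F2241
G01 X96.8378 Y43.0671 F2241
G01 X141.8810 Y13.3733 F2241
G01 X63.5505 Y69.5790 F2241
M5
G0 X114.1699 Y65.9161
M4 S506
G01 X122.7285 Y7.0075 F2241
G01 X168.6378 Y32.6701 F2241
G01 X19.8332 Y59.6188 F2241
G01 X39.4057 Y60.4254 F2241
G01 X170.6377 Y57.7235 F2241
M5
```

y_svg = 84.4641 − y_m.

[1] S870→`#000000` (cut); open run; points: 68.9769,58.9769 84.5260,60.8282 100.3745,27.8778 27.4666,47.6346 5.8207,27.6905 171.2191,21.3128

[2] S506→`#ff00ff` (score); closed run; points: 90.7118,41.9607 89.4417,38.0517 86.1165,35.6358 82.0063,35.6358 78.6811,38.0517 77.4110,41.9607 78.6811,45.8697 82.0063,48.2856 86.1165,48.2856 89.4417,45.8697

[3] S870→`#000000` (cut); open run; points: 48.3763,63.0230 67.8865,42.5567 89.2299,27.5742 112.4063,18.0757 137.4159,14.0610 164.2587,15.5301

[4] S506→`#ff00ff` (score); closed run; points: 124.0540,44.3768 100.6861,41.8136 21.1562,45.1163 54.3409,21.2535 6.5961,11.4055 158.2999,23.3969

[5] S506→`#ff00ff` (score); open run; points: 129.1545,22.3013 91.8097,62.4560 162.1513,60.0837 96.8378,41.3970 141.8810,71.0908 63.5505,14.8851

[6] S506→`#ff00ff` (score); open run; points: 114.1699,18.5480 122.7285,77.4566 168.6378,51.7940 19.8332,24.8453 39.4057,24.0387 170.6377,26.7406

<svg xmlns="http://www.w3.org/2000/svg" width="177.1712mm" height="84.4641mm" viewBox="0 0 177.1712 84.4641">
  <polyline points="68.9769,58.9769 84.5260,60.8282 100.3745,27.8778 27.4666,47.6346 5.8207,27.6905 171.2191,21.3128" fill="none" stroke="#000000"/>
  <polygon points="90.7118,41.9607 89.4417,38.0517 86.1165,35.6358 82.0063,35.6358 78.6811,38.0517 77.4110,41.9607 78.6811,45.8697 82.0063,48.2856 86.1165,48.2856 89.4417,45.8697" fill="none" stroke="#ff00ff"/>
  <polyline points="48.3763,63.0230 67.8865,42.5567 89.2299,27.5742 112.4063,18.0757 137.4159,14.0610 164.2587,15.5301" fill="none" stroke="#000000"/>
  <polygon points="124.0540,44.3768 100.6861,41.8136 21.1562,45.1163 54.3409,21.2535 6.5961,11.4055 158.2999,23.3969" fill="none" stroke="#ff00ff"/>
  <polyline points="129.1545,22.3013 91.8097,62.4560 162.1513,60.0837 96.8378,41.3970 141.8810,71.0908 63.5505,14.8851" fill="none" stroke="#ff00ff"/>
  <polyline points="114.1699,18.5480 122.7285,77.4566 168.6378,51.7940 19.8332,24.8453 39.4057,24.0387 170.6377,26.7406" fill="none" stroke="#ff00ff"/>
</svg>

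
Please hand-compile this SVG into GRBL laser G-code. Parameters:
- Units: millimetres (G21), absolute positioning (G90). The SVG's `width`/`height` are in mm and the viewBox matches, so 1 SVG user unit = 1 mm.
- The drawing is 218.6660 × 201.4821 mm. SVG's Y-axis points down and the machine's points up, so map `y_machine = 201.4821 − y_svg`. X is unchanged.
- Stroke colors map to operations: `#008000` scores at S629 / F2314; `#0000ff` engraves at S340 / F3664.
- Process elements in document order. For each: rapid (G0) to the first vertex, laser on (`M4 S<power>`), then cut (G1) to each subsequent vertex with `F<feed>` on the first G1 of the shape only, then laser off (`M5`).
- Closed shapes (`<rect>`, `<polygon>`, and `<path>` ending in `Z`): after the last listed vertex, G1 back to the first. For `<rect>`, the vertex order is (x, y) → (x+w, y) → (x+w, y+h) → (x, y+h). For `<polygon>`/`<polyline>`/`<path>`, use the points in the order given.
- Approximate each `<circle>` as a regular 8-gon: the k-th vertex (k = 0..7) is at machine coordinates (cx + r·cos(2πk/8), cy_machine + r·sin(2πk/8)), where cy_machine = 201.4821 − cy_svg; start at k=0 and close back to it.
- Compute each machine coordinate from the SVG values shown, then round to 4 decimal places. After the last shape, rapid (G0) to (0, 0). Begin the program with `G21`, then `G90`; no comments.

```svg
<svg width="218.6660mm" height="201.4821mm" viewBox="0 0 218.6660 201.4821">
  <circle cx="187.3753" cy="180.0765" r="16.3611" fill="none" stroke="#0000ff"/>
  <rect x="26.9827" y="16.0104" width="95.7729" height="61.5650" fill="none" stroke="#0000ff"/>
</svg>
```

1 u = 1 mm; y_m = 201.4821 − y.

[1] `<circle>` circle, #0000ff→engrave S340 F3664: (203.7364,21.4056) → (198.9443,32.9746) → (187.3753,37.7667) → (175.8063,32.9746) → (171.0142,21.4056) → (175.8063,9.8366) → (187.3753,5.0445) → (198.9443,9.8366) → (203.7364,21.4056) (closed)

[2] `<rect>` rectangle, #0000ff→engrave S340 F3664: (26.9827,185.4717) → (122.7556,185.4717) → (122.7556,123.9067) → (26.9827,123.9067) → (26.9827,185.4717) (closed)

G21
G90
G0 X203.7364 Y21.4056
M4 S340
G1 X198.9443 Y32.9746 F3664
G1 X187.3753 Y37.7667
G1 X175.8063 Y32.9746
G1 X171.0142 Y21.4056
G1 X175.8063 Y9.8366
G1 X187.3753 Y5.0445
G1 X198.9443 Y9.8366
G1 X203.7364 Y21.4056
M5
G0 X26.9827 Y185.4717
M4 S340
G1 X122.7556 Y185.4717 F3664
G1 X122.7556 Y123.9067
G1 X26.9827 Y123.9067
G1 X26.9827 Y185.4717
M5
G0 X0.0000 Y0.0000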